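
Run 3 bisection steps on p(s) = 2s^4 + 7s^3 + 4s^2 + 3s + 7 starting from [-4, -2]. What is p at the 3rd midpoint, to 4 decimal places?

-2.1953

m = -3, p(m) = 7 (+); new bracket [-3, -2]
m = -2.5, p(m) = -6.75 (−); new bracket [-3, -2.5]
m = -2.75, p(m) = -2.195312 (−); new bracket [-3, -2.75]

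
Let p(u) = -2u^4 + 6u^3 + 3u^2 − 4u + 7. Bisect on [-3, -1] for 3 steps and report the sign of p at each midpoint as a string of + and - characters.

--+

m = -2, p(m) = -53 (−); new bracket [-2, -1]
m = -1.5, p(m) = -10.625 (−); new bracket [-1.5, -1]
m = -1.25, p(m) = 0.085938 (+); new bracket [-1.5, -1.25]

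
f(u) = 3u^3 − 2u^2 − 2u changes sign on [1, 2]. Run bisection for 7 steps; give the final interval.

f(1.5) = 2.625 > 0, so the root lies in [1, 1.5]
f(1.25) = 0.234375 > 0, so the root lies in [1, 1.25]
f(1.125) = -0.509766 < 0, so the root lies in [1.125, 1.25]
f(1.1875) = -0.1716 < 0, so the root lies in [1.1875, 1.25]
f(1.21875) = 0.0226 > 0, so the root lies in [1.1875, 1.21875]
f(1.203125) = -0.0767 < 0, so the root lies in [1.203125, 1.21875]
f(1.2109375) = -0.0276 < 0, so the root lies in [1.2109375, 1.21875]

[1.2109375, 1.21875]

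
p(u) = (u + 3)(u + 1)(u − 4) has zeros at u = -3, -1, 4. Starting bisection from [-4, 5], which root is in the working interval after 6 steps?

p(0.5) = -18.375 < 0, so the root lies in [0.5, 5]
p(2.75) = -26.953125 < 0, so the root lies in [2.75, 5]
p(3.875) = -4.189453 < 0, so the root lies in [3.875, 5]
p(4.4375) = 17.6931 > 0, so the root lies in [3.875, 4.4375]
p(4.15625) = 5.7655 > 0, so the root lies in [3.875, 4.15625]
p(4.015625) = 0.5498 > 0, so the root lies in [3.875, 4.015625]

4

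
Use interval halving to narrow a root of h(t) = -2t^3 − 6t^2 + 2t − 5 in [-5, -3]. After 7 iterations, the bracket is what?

[-3.5, -3.484375]

midpoint -4: h = 19 > 0 → [-4, -3]
midpoint -3.5: h = 0.25 > 0 → [-3.5, -3]
midpoint -3.25: h = -6.21875 < 0 → [-3.5, -3.25]
midpoint -3.375: h = -3.207 < 0 → [-3.5, -3.375]
midpoint -3.4375: h = -1.5356 < 0 → [-3.5, -3.4375]
midpoint -3.46875: h = -0.6573 < 0 → [-3.5, -3.46875]
midpoint -3.484375: h = -0.2073 < 0 → [-3.5, -3.484375]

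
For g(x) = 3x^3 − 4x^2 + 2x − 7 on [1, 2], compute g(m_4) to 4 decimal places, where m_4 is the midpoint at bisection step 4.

x = 1.5 gives g = -2.875, negative; keep [1.5, 2]
x = 1.75 gives g = 0.328125, positive; keep [1.5, 1.75]
x = 1.625 gives g = -1.439453, negative; keep [1.625, 1.75]
x = 1.6875 gives g = -0.5994, negative; keep [1.6875, 1.75]

-0.5994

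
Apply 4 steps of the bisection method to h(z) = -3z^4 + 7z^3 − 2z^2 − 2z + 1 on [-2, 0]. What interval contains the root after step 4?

[-0.625, -0.5]

m = -1, h(m) = -9 (−); new bracket [-1, 0]
m = -0.5, h(m) = 0.4375 (+); new bracket [-1, -0.5]
m = -0.75, h(m) = -2.527344 (−); new bracket [-0.75, -0.5]
m = -0.625, h(m) = -0.698 (−); new bracket [-0.625, -0.5]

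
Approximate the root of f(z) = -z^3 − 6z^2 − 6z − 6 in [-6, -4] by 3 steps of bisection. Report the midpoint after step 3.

-5.25

f(-5) = -1 < 0, so the root lies in [-6, -5]
f(-5.5) = 11.875 > 0, so the root lies in [-5.5, -5]
f(-5.25) = 4.828125 > 0, so the root lies in [-5.25, -5]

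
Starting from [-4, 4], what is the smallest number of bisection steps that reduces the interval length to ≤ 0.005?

11

Width after n steps is 8/2^n. Need 2^n ≥ 8/0.005 = 1600.
2^10 = 1024 < 1600 ≤ 2^11 = 2048, so n = 11.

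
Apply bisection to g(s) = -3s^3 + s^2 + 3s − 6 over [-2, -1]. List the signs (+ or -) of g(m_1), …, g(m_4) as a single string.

s = -1.5 gives g = 1.875, positive; keep [-1.5, -1]
s = -1.25 gives g = -2.328125, negative; keep [-1.5, -1.25]
s = -1.375 gives g = -0.435547, negative; keep [-1.5, -1.375]
s = -1.4375 gives g = 0.6653, positive; keep [-1.4375, -1.375]

+--+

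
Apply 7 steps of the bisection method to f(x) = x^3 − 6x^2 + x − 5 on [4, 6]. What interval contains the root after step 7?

m = 5, f(m) = -25 (−); new bracket [5, 6]
m = 5.5, f(m) = -14.625 (−); new bracket [5.5, 6]
m = 5.75, f(m) = -7.515625 (−); new bracket [5.75, 6]
m = 5.875, f(m) = -3.4395 (−); new bracket [5.875, 6]
m = 5.9375, f(m) = -1.2659 (−); new bracket [5.9375, 6]
m = 5.96875, f(m) = -0.1446 (−); new bracket [5.96875, 6]
m = 5.984375, f(m) = 0.4248 (+); new bracket [5.96875, 5.984375]

[5.96875, 5.984375]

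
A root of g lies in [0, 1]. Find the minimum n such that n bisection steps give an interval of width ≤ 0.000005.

Width after n steps is 1/2^n. Need 2^n ≥ 1/0.000005 = 200000.
2^17 = 131072 < 200000 ≤ 2^18 = 262144, so n = 18.

18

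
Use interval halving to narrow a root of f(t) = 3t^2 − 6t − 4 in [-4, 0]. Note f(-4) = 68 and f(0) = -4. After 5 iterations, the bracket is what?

[-0.625, -0.5]

t = -2 gives f = 20, positive; keep [-2, 0]
t = -1 gives f = 5, positive; keep [-1, 0]
t = -0.5 gives f = -0.25, negative; keep [-1, -0.5]
t = -0.75 gives f = 2.1875, positive; keep [-0.75, -0.5]
t = -0.625 gives f = 0.9219, positive; keep [-0.625, -0.5]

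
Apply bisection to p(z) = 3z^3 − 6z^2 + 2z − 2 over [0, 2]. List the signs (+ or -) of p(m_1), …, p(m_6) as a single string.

---+-+

m = 1, p(m) = -3 (−); new bracket [1, 2]
m = 1.5, p(m) = -2.375 (−); new bracket [1.5, 2]
m = 1.75, p(m) = -0.796875 (−); new bracket [1.75, 2]
m = 1.875, p(m) = 0.4316 (+); new bracket [1.75, 1.875]
m = 1.8125, p(m) = -0.2229 (−); new bracket [1.8125, 1.875]
m = 1.84375, p(m) = 0.094 (+); new bracket [1.8125, 1.84375]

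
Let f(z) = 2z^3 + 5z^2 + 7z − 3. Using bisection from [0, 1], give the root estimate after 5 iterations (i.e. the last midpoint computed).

f(0.5) = 2 > 0, so the root lies in [0, 0.5]
f(0.25) = -0.90625 < 0, so the root lies in [0.25, 0.5]
f(0.375) = 0.433594 > 0, so the root lies in [0.25, 0.375]
f(0.3125) = -0.2632 < 0, so the root lies in [0.3125, 0.375]
f(0.34375) = 0.0783 > 0, so the root lies in [0.3125, 0.34375]

0.34375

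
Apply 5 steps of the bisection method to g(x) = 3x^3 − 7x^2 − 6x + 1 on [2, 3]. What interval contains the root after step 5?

[2.96875, 3]

m = 2.5, g(m) = -10.875 (−); new bracket [2.5, 3]
m = 2.75, g(m) = -6.046875 (−); new bracket [2.75, 3]
m = 2.875, g(m) = -2.818359 (−); new bracket [2.875, 3]
m = 2.9375, g(m) = -0.9851 (−); new bracket [2.9375, 3]
m = 2.96875, g(m) = -0.0118 (−); new bracket [2.96875, 3]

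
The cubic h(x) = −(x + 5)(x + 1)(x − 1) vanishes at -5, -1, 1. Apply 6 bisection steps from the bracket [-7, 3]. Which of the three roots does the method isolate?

-5

x = -2 gives h = -9, negative; keep [-7, -2]
x = -4.5 gives h = -9.625, negative; keep [-7, -4.5]
x = -5.75 gives h = 24.046875, positive; keep [-5.75, -4.5]
x = -5.125 gives h = 3.1582, positive; keep [-5.125, -4.5]
x = -4.8125 gives h = -4.155, negative; keep [-5.125, -4.8125]
x = -4.96875 gives h = -0.7403, negative; keep [-5.125, -4.96875]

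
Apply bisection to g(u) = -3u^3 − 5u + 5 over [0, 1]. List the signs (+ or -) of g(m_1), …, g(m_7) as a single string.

+-+++++

midpoint 0.5: g = 2.125 > 0 → [0.5, 1]
midpoint 0.75: g = -0.015625 < 0 → [0.5, 0.75]
midpoint 0.625: g = 1.142578 > 0 → [0.625, 0.75]
midpoint 0.6875: g = 0.5876 > 0 → [0.6875, 0.75]
midpoint 0.71875: g = 0.2923 > 0 → [0.71875, 0.75]
midpoint 0.734375: g = 0.14 > 0 → [0.734375, 0.75]
midpoint 0.7421875: g = 0.0626 > 0 → [0.7421875, 0.75]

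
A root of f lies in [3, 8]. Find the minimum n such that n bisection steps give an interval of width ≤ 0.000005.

20

Width after n steps is 5/2^n. Need 2^n ≥ 5/0.000005 = 1000000.
2^19 = 524288 < 1000000 ≤ 2^20 = 1048576, so n = 20.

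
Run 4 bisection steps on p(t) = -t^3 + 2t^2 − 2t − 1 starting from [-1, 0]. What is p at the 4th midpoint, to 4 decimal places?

midpoint -0.5: p = 0.625 > 0 → [-0.5, 0]
midpoint -0.25: p = -0.359375 < 0 → [-0.5, -0.25]
midpoint -0.375: p = 0.083984 > 0 → [-0.375, -0.25]
midpoint -0.3125: p = -0.1492 < 0 → [-0.375, -0.3125]

-0.1492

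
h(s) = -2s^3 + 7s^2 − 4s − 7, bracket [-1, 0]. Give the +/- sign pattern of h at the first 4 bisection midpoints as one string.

m = -0.5, h(m) = -3 (−); new bracket [-1, -0.5]
m = -0.75, h(m) = 0.78125 (+); new bracket [-0.75, -0.5]
m = -0.625, h(m) = -1.277344 (−); new bracket [-0.75, -0.625]
m = -0.6875, h(m) = -0.2915 (−); new bracket [-0.75, -0.6875]

-+--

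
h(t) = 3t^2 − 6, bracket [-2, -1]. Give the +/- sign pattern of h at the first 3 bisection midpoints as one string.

+--

t = -1.5 gives h = 0.75, positive; keep [-1.5, -1]
t = -1.25 gives h = -1.3125, negative; keep [-1.5, -1.25]
t = -1.375 gives h = -0.328125, negative; keep [-1.5, -1.375]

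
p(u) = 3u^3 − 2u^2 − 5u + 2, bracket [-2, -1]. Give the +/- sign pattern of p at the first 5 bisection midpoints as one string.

m = -1.5, p(m) = -5.125 (−); new bracket [-1.5, -1]
m = -1.25, p(m) = -0.734375 (−); new bracket [-1.25, -1]
m = -1.125, p(m) = 0.822266 (+); new bracket [-1.25, -1.125]
m = -1.1875, p(m) = 0.0935 (+); new bracket [-1.25, -1.1875]
m = -1.21875, p(m) = -0.3078 (−); new bracket [-1.21875, -1.1875]

--++-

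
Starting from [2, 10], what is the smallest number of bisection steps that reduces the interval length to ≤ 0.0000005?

24

Width after n steps is 8/2^n. Need 2^n ≥ 8/0.0000005 = 16000000.
2^23 = 8388608 < 16000000 ≤ 2^24 = 16777216, so n = 24.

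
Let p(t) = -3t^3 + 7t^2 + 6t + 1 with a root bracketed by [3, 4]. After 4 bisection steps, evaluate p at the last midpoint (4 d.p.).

-1.1414

m = 3.5, p(m) = -20.875 (−); new bracket [3, 3.5]
m = 3.25, p(m) = -8.546875 (−); new bracket [3, 3.25]
m = 3.125, p(m) = -3.443359 (−); new bracket [3, 3.125]
m = 3.0625, p(m) = -1.1414 (−); new bracket [3, 3.0625]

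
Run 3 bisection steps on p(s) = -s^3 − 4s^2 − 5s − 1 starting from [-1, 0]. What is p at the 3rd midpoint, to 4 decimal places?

-0.4355

m = -0.5, p(m) = 0.625 (+); new bracket [-0.5, 0]
m = -0.25, p(m) = 0.015625 (+); new bracket [-0.25, 0]
m = -0.125, p(m) = -0.435547 (−); new bracket [-0.25, -0.125]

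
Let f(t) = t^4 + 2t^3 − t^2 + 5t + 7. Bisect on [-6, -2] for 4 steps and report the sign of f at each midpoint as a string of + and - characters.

++-+

m = -4, f(m) = 99 (+); new bracket [-4, -2]
m = -3, f(m) = 10 (+); new bracket [-3, -2]
m = -2.5, f(m) = -3.9375 (−); new bracket [-3, -2.5]
m = -2.75, f(m) = 1.2852 (+); new bracket [-2.75, -2.5]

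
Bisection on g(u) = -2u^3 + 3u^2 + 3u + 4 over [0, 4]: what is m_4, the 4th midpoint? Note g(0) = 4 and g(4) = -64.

2.25

u = 2 gives g = 6, positive; keep [2, 4]
u = 3 gives g = -14, negative; keep [2, 3]
u = 2.5 gives g = -1, negative; keep [2, 2.5]
u = 2.25 gives g = 3.1562, positive; keep [2.25, 2.5]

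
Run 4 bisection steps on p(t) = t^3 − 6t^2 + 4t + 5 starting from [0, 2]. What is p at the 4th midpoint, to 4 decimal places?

t = 1 gives p = 4, positive; keep [1, 2]
t = 1.5 gives p = 0.875, positive; keep [1.5, 2]
t = 1.75 gives p = -1.015625, negative; keep [1.5, 1.75]
t = 1.625 gives p = -0.0527, negative; keep [1.5, 1.625]

-0.0527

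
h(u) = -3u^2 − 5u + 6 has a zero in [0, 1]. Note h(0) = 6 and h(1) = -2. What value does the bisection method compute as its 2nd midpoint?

midpoint 0.5: h = 2.75 > 0 → [0.5, 1]
midpoint 0.75: h = 0.5625 > 0 → [0.75, 1]

0.75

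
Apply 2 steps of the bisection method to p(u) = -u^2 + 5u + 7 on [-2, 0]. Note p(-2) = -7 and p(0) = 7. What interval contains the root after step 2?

m = -1, p(m) = 1 (+); new bracket [-2, -1]
m = -1.5, p(m) = -2.75 (−); new bracket [-1.5, -1]

[-1.5, -1]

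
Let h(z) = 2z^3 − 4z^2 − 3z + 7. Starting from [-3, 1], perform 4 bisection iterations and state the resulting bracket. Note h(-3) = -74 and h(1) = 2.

h(-1) = 4 > 0, so the root lies in [-3, -1]
h(-2) = -19 < 0, so the root lies in [-2, -1]
h(-1.5) = -4.25 < 0, so the root lies in [-1.5, -1]
h(-1.25) = 0.5938 > 0, so the root lies in [-1.5, -1.25]

[-1.5, -1.25]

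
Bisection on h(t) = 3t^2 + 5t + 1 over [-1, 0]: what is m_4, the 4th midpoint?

-0.1875

t = -0.5 gives h = -0.75, negative; keep [-0.5, 0]
t = -0.25 gives h = -0.0625, negative; keep [-0.25, 0]
t = -0.125 gives h = 0.421875, positive; keep [-0.25, -0.125]
t = -0.1875 gives h = 0.168, positive; keep [-0.25, -0.1875]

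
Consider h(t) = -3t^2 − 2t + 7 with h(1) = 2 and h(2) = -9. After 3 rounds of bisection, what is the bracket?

[1.125, 1.25]

midpoint 1.5: h = -2.75 < 0 → [1, 1.5]
midpoint 1.25: h = -0.1875 < 0 → [1, 1.25]
midpoint 1.125: h = 0.953125 > 0 → [1.125, 1.25]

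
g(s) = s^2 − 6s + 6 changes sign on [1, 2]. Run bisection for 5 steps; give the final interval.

m = 1.5, g(m) = -0.75 (−); new bracket [1, 1.5]
m = 1.25, g(m) = 0.0625 (+); new bracket [1.25, 1.5]
m = 1.375, g(m) = -0.359375 (−); new bracket [1.25, 1.375]
m = 1.3125, g(m) = -0.1523 (−); new bracket [1.25, 1.3125]
m = 1.28125, g(m) = -0.0459 (−); new bracket [1.25, 1.28125]

[1.25, 1.28125]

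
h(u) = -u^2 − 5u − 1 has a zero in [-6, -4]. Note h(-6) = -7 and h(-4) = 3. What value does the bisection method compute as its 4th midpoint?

-4.875

h(-5) = -1 < 0, so the root lies in [-5, -4]
h(-4.5) = 1.25 > 0, so the root lies in [-5, -4.5]
h(-4.75) = 0.1875 > 0, so the root lies in [-5, -4.75]
h(-4.875) = -0.3906 < 0, so the root lies in [-4.875, -4.75]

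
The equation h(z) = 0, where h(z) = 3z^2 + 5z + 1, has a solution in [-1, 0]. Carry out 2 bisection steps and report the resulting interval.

midpoint -0.5: h = -0.75 < 0 → [-0.5, 0]
midpoint -0.25: h = -0.0625 < 0 → [-0.25, 0]

[-0.25, 0]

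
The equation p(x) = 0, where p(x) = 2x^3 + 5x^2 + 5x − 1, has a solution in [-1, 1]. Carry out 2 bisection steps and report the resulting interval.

midpoint 0: p = -1 < 0 → [0, 1]
midpoint 0.5: p = 3 > 0 → [0, 0.5]

[0, 0.5]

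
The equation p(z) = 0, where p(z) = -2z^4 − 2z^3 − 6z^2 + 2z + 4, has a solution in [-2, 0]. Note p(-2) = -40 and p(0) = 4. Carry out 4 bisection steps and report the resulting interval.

[-0.75, -0.625]

m = -1, p(m) = -4 (−); new bracket [-1, 0]
m = -0.5, p(m) = 1.625 (+); new bracket [-1, -0.5]
m = -0.75, p(m) = -0.664062 (−); new bracket [-0.75, -0.5]
m = -0.625, p(m) = 0.5894 (+); new bracket [-0.75, -0.625]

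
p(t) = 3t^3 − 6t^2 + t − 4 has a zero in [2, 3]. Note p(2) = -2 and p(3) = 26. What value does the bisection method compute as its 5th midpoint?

2.15625

t = 2.5 gives p = 7.875, positive; keep [2, 2.5]
t = 2.25 gives p = 2.046875, positive; keep [2, 2.25]
t = 2.125 gives p = -0.181641, negative; keep [2.125, 2.25]
t = 2.1875 gives p = 0.8792, positive; keep [2.125, 2.1875]
t = 2.15625 gives p = 0.3357, positive; keep [2.125, 2.15625]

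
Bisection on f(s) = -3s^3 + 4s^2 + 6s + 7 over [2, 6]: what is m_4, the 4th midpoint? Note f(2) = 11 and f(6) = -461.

f(4) = -97 < 0, so the root lies in [2, 4]
f(3) = -20 < 0, so the root lies in [2, 3]
f(2.5) = 0.125 > 0, so the root lies in [2.5, 3]
f(2.75) = -8.6406 < 0, so the root lies in [2.5, 2.75]

2.75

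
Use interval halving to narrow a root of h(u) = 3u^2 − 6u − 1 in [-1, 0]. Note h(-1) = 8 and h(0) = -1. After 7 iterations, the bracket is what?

u = -0.5 gives h = 2.75, positive; keep [-0.5, 0]
u = -0.25 gives h = 0.6875, positive; keep [-0.25, 0]
u = -0.125 gives h = -0.203125, negative; keep [-0.25, -0.125]
u = -0.1875 gives h = 0.2305, positive; keep [-0.1875, -0.125]
u = -0.15625 gives h = 0.0107, positive; keep [-0.15625, -0.125]
u = -0.140625 gives h = -0.0969, negative; keep [-0.15625, -0.140625]
u = -0.1484375 gives h = -0.0433, negative; keep [-0.15625, -0.1484375]

[-0.15625, -0.1484375]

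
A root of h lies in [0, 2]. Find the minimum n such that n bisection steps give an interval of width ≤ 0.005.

Width after n steps is 2/2^n. Need 2^n ≥ 2/0.005 = 400.
2^8 = 256 < 400 ≤ 2^9 = 512, so n = 9.

9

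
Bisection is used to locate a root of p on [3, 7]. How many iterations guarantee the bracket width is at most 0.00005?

Width after n steps is 4/2^n. Need 2^n ≥ 4/0.00005 = 80000.
2^16 = 65536 < 80000 ≤ 2^17 = 131072, so n = 17.

17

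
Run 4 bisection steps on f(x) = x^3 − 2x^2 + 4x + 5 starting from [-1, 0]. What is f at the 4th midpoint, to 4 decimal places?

-0.1067

f(-0.5) = 2.375 > 0, so the root lies in [-1, -0.5]
f(-0.75) = 0.453125 > 0, so the root lies in [-1, -0.75]
f(-0.875) = -0.701172 < 0, so the root lies in [-0.875, -0.75]
f(-0.8125) = -0.1067 < 0, so the root lies in [-0.8125, -0.75]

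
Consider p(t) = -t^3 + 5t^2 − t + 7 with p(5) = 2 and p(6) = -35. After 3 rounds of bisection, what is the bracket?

[5, 5.125]

m = 5.5, p(m) = -13.625 (−); new bracket [5, 5.5]
m = 5.25, p(m) = -5.140625 (−); new bracket [5, 5.25]
m = 5.125, p(m) = -1.408203 (−); new bracket [5, 5.125]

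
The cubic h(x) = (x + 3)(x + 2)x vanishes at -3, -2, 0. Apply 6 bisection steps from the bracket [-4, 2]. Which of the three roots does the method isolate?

m = -1, h(m) = -2 (−); new bracket [-1, 2]
m = 0.5, h(m) = 4.375 (+); new bracket [-1, 0.5]
m = -0.25, h(m) = -1.203125 (−); new bracket [-0.25, 0.5]
m = 0.125, h(m) = 0.8301 (+); new bracket [-0.25, 0.125]
m = -0.0625, h(m) = -0.3557 (−); new bracket [-0.0625, 0.125]
m = 0.03125, h(m) = 0.1924 (+); new bracket [-0.0625, 0.03125]

0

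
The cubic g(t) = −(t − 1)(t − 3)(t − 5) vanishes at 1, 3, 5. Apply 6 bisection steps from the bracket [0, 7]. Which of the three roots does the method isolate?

g(3.5) = 1.875 > 0, so the root lies in [3.5, 7]
g(5.25) = -2.390625 < 0, so the root lies in [3.5, 5.25]
g(4.375) = 2.900391 > 0, so the root lies in [4.375, 5.25]
g(4.8125) = 1.2957 > 0, so the root lies in [4.8125, 5.25]
g(5.03125) = -0.2559 < 0, so the root lies in [4.8125, 5.03125]
g(4.921875) = 0.5889 > 0, so the root lies in [4.921875, 5.03125]

5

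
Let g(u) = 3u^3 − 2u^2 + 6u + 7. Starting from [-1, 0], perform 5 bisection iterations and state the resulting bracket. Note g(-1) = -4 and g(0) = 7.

[-0.78125, -0.75]

g(-0.5) = 3.125 > 0, so the root lies in [-1, -0.5]
g(-0.75) = 0.109375 > 0, so the root lies in [-1, -0.75]
g(-0.875) = -1.791016 < 0, so the root lies in [-0.875, -0.75]
g(-0.8125) = -0.8044 < 0, so the root lies in [-0.8125, -0.75]
g(-0.78125) = -0.3387 < 0, so the root lies in [-0.78125, -0.75]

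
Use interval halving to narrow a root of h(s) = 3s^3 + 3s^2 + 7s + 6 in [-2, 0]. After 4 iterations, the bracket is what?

[-1, -0.875]

h(-1) = -1 < 0, so the root lies in [-1, 0]
h(-0.5) = 2.875 > 0, so the root lies in [-1, -0.5]
h(-0.75) = 1.171875 > 0, so the root lies in [-1, -0.75]
h(-0.875) = 0.1621 > 0, so the root lies in [-1, -0.875]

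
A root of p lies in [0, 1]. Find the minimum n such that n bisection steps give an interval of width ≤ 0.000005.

Width after n steps is 1/2^n. Need 2^n ≥ 1/0.000005 = 200000.
2^17 = 131072 < 200000 ≤ 2^18 = 262144, so n = 18.

18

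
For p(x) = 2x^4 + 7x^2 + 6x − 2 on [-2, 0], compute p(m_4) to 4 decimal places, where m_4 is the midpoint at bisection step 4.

-0.7183

x = -1 gives p = 1, positive; keep [-1, 0]
x = -0.5 gives p = -3.125, negative; keep [-1, -0.5]
x = -0.75 gives p = -1.929688, negative; keep [-1, -0.75]
x = -0.875 gives p = -0.7183, negative; keep [-1, -0.875]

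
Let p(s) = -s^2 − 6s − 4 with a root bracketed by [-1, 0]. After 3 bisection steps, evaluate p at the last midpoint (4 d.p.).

m = -0.5, p(m) = -1.25 (−); new bracket [-1, -0.5]
m = -0.75, p(m) = -0.0625 (−); new bracket [-1, -0.75]
m = -0.875, p(m) = 0.484375 (+); new bracket [-0.875, -0.75]

0.4844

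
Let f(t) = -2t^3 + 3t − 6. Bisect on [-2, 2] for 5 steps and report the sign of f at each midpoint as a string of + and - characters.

----+

f(0) = -6 < 0, so the root lies in [-2, 0]
f(-1) = -7 < 0, so the root lies in [-2, -1]
f(-1.5) = -3.75 < 0, so the root lies in [-2, -1.5]
f(-1.75) = -0.5312 < 0, so the root lies in [-2, -1.75]
f(-1.875) = 1.5586 > 0, so the root lies in [-1.875, -1.75]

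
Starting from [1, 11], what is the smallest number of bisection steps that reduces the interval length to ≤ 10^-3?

14

Width after n steps is 10/2^n. Need 2^n ≥ 10/10^-3 = 10000.
2^13 = 8192 < 10000 ≤ 2^14 = 16384, so n = 14.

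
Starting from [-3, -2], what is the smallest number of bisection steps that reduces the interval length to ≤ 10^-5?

Width after n steps is 1/2^n. Need 2^n ≥ 1/10^-5 = 100000.
2^16 = 65536 < 100000 ≤ 2^17 = 131072, so n = 17.

17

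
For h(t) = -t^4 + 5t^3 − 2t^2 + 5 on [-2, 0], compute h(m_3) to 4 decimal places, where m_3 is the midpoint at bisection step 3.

1.4492

h(-1) = -3 < 0, so the root lies in [-1, 0]
h(-0.5) = 3.8125 > 0, so the root lies in [-1, -0.5]
h(-0.75) = 1.449219 > 0, so the root lies in [-1, -0.75]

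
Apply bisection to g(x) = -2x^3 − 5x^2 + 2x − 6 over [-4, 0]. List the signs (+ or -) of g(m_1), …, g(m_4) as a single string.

m = -2, g(m) = -14 (−); new bracket [-4, -2]
m = -3, g(m) = -3 (−); new bracket [-4, -3]
m = -3.5, g(m) = 11.5 (+); new bracket [-3.5, -3]
m = -3.25, g(m) = 3.3438 (+); new bracket [-3.25, -3]

--++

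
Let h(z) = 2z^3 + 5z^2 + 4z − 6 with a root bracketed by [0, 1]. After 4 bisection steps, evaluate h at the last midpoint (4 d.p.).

z = 0.5 gives h = -2.5, negative; keep [0.5, 1]
z = 0.75 gives h = 0.65625, positive; keep [0.5, 0.75]
z = 0.625 gives h = -1.058594, negative; keep [0.625, 0.75]
z = 0.6875 gives h = -0.2368, negative; keep [0.6875, 0.75]

-0.2368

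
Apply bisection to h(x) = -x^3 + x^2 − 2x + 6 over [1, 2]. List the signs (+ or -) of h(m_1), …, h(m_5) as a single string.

h(1.5) = 1.875 > 0, so the root lies in [1.5, 2]
h(1.75) = 0.203125 > 0, so the root lies in [1.75, 2]
h(1.875) = -0.826172 < 0, so the root lies in [1.75, 1.875]
h(1.8125) = -0.2942 < 0, so the root lies in [1.75, 1.8125]
h(1.78125) = -0.0413 < 0, so the root lies in [1.75, 1.78125]

++---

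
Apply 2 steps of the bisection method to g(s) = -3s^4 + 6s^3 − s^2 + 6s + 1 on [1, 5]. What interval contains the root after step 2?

g(3) = -71 < 0, so the root lies in [1, 3]
g(2) = 9 > 0, so the root lies in [2, 3]

[2, 3]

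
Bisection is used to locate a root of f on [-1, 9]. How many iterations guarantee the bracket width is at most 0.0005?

15

Width after n steps is 10/2^n. Need 2^n ≥ 10/0.0005 = 20000.
2^14 = 16384 < 20000 ≤ 2^15 = 32768, so n = 15.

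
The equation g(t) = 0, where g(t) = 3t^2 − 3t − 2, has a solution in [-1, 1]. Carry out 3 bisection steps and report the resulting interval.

g(0) = -2 < 0, so the root lies in [-1, 0]
g(-0.5) = 0.25 > 0, so the root lies in [-0.5, 0]
g(-0.25) = -1.0625 < 0, so the root lies in [-0.5, -0.25]

[-0.5, -0.25]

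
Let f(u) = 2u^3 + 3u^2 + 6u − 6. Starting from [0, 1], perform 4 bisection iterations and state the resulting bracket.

[0.625, 0.6875]

midpoint 0.5: f = -2 < 0 → [0.5, 1]
midpoint 0.75: f = 1.03125 > 0 → [0.5, 0.75]
midpoint 0.625: f = -0.589844 < 0 → [0.625, 0.75]
midpoint 0.6875: f = 0.1929 > 0 → [0.625, 0.6875]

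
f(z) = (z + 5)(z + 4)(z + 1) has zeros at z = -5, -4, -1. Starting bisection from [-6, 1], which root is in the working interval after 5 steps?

-1

m = -2.5, f(m) = -5.625 (−); new bracket [-2.5, 1]
m = -0.75, f(m) = 3.453125 (+); new bracket [-2.5, -0.75]
m = -1.625, f(m) = -5.009766 (−); new bracket [-1.625, -0.75]
m = -1.1875, f(m) = -2.0105 (−); new bracket [-1.1875, -0.75]
m = -0.96875, f(m) = 0.3819 (+); new bracket [-1.1875, -0.96875]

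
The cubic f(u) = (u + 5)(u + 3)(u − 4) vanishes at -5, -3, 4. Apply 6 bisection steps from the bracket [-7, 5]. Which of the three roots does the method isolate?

4

f(-1) = -40 < 0, so the root lies in [-1, 5]
f(2) = -70 < 0, so the root lies in [2, 5]
f(3.5) = -27.625 < 0, so the root lies in [3.5, 5]
f(4.25) = 16.7656 > 0, so the root lies in [3.5, 4.25]
f(3.875) = -7.627 < 0, so the root lies in [3.875, 4.25]
f(4.0625) = 4.0002 > 0, so the root lies in [3.875, 4.0625]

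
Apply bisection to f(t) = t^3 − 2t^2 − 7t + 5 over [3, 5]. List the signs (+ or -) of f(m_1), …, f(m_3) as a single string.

m = 4, f(m) = 9 (+); new bracket [3, 4]
m = 3.5, f(m) = -1.125 (−); new bracket [3.5, 4]
m = 3.75, f(m) = 3.359375 (+); new bracket [3.5, 3.75]

+-+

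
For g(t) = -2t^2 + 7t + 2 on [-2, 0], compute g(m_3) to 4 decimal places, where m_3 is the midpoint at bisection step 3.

midpoint -1: g = -7 < 0 → [-1, 0]
midpoint -0.5: g = -2 < 0 → [-0.5, 0]
midpoint -0.25: g = 0.125 > 0 → [-0.5, -0.25]

0.1250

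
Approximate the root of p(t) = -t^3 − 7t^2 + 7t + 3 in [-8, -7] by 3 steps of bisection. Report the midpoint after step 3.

p(-7.5) = -21.375 < 0, so the root lies in [-8, -7.5]
p(-7.75) = -6.203125 < 0, so the root lies in [-8, -7.75]
p(-7.875) = 2.138672 > 0, so the root lies in [-7.875, -7.75]

-7.875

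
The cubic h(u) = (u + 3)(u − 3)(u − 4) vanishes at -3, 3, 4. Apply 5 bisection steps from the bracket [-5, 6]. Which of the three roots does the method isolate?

h(0.5) = 30.625 > 0, so the root lies in [-5, 0.5]
h(-2.25) = 24.609375 > 0, so the root lies in [-5, -2.25]
h(-3.625) = -31.572266 < 0, so the root lies in [-3.625, -2.25]
h(-2.9375) = 2.5745 > 0, so the root lies in [-3.625, -2.9375]
h(-3.28125) = -12.8631 < 0, so the root lies in [-3.28125, -2.9375]

-3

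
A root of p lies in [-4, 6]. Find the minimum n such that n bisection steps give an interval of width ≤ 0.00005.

Width after n steps is 10/2^n. Need 2^n ≥ 10/0.00005 = 200000.
2^17 = 131072 < 200000 ≤ 2^18 = 262144, so n = 18.

18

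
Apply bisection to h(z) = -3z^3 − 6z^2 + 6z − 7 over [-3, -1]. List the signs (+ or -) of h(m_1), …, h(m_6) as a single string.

m = -2, h(m) = -19 (−); new bracket [-3, -2]
m = -2.5, h(m) = -12.625 (−); new bracket [-3, -2.5]
m = -2.75, h(m) = -6.484375 (−); new bracket [-3, -2.75]
m = -2.875, h(m) = -2.5527 (−); new bracket [-3, -2.875]
m = -2.9375, h(m) = -0.3562 (−); new bracket [-3, -2.9375]
m = -2.96875, h(m) = 0.8017 (+); new bracket [-2.96875, -2.9375]

-----+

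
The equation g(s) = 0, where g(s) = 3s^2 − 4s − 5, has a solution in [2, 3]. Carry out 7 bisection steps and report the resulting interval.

[2.1171875, 2.125]

s = 2.5 gives g = 3.75, positive; keep [2, 2.5]
s = 2.25 gives g = 1.1875, positive; keep [2, 2.25]
s = 2.125 gives g = 0.046875, positive; keep [2, 2.125]
s = 2.0625 gives g = -0.4883, negative; keep [2.0625, 2.125]
s = 2.09375 gives g = -0.2236, negative; keep [2.09375, 2.125]
s = 2.109375 gives g = -0.0891, negative; keep [2.109375, 2.125]
s = 2.1171875 gives g = -0.0213, negative; keep [2.1171875, 2.125]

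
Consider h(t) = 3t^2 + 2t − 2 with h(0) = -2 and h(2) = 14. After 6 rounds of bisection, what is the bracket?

[0.53125, 0.5625]

h(1) = 3 > 0, so the root lies in [0, 1]
h(0.5) = -0.25 < 0, so the root lies in [0.5, 1]
h(0.75) = 1.1875 > 0, so the root lies in [0.5, 0.75]
h(0.625) = 0.4219 > 0, so the root lies in [0.5, 0.625]
h(0.5625) = 0.0742 > 0, so the root lies in [0.5, 0.5625]
h(0.53125) = -0.0908 < 0, so the root lies in [0.53125, 0.5625]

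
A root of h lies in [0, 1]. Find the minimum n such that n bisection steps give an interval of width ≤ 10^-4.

14

Width after n steps is 1/2^n. Need 2^n ≥ 1/10^-4 = 10000.
2^13 = 8192 < 10000 ≤ 2^14 = 16384, so n = 14.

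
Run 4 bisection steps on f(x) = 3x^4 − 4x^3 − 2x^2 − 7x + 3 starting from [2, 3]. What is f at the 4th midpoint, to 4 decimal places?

midpoint 2.5: f = 27.6875 > 0 → [2, 2.5]
midpoint 2.25: f = 8.449219 > 0 → [2, 2.25]
midpoint 2.125: f = 1.883545 > 0 → [2, 2.125]
midpoint 2.0625: f = -0.7529 < 0 → [2.0625, 2.125]

-0.7529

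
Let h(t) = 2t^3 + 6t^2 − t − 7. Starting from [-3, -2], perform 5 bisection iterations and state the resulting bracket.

[-2.71875, -2.6875]

t = -2.5 gives h = 1.75, positive; keep [-3, -2.5]
t = -2.75 gives h = -0.46875, negative; keep [-2.75, -2.5]
t = -2.625 gives h = 0.792969, positive; keep [-2.75, -2.625]
t = -2.6875 gives h = 0.2017, positive; keep [-2.75, -2.6875]
t = -2.71875 gives h = -0.1235, negative; keep [-2.71875, -2.6875]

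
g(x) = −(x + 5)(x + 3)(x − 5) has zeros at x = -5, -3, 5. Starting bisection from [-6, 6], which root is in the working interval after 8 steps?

x = 0 gives g = 75, positive; keep [0, 6]
x = 3 gives g = 96, positive; keep [3, 6]
x = 4.5 gives g = 35.625, positive; keep [4.5, 6]
x = 5.25 gives g = -21.1406, negative; keep [4.5, 5.25]
x = 4.875 gives g = 9.7207, positive; keep [4.875, 5.25]
x = 5.0625 gives g = -5.0706, negative; keep [4.875, 5.0625]
x = 4.96875 gives g = 2.4825, positive; keep [4.96875, 5.0625]
x = 5.015625 gives g = -1.2544, negative; keep [4.96875, 5.015625]

5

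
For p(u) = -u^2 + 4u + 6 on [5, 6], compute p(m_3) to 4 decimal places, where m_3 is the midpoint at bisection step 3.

m = 5.5, p(m) = -2.25 (−); new bracket [5, 5.5]
m = 5.25, p(m) = -0.5625 (−); new bracket [5, 5.25]
m = 5.125, p(m) = 0.234375 (+); new bracket [5.125, 5.25]

0.2344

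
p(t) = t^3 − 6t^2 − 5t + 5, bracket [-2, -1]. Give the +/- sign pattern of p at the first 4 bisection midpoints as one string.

--++

m = -1.5, p(m) = -4.375 (−); new bracket [-1.5, -1]
m = -1.25, p(m) = -0.078125 (−); new bracket [-1.25, -1]
m = -1.125, p(m) = 1.607422 (+); new bracket [-1.25, -1.125]
m = -1.1875, p(m) = 0.802 (+); new bracket [-1.25, -1.1875]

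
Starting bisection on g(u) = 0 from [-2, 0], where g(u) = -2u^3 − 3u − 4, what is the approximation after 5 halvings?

-0.9375

m = -1, g(m) = 1 (+); new bracket [-1, 0]
m = -0.5, g(m) = -2.25 (−); new bracket [-1, -0.5]
m = -0.75, g(m) = -0.90625 (−); new bracket [-1, -0.75]
m = -0.875, g(m) = -0.0352 (−); new bracket [-1, -0.875]
m = -0.9375, g(m) = 0.4604 (+); new bracket [-0.9375, -0.875]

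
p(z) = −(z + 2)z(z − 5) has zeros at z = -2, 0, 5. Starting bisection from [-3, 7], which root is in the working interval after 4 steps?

p(2) = 24 > 0, so the root lies in [2, 7]
p(4.5) = 14.625 > 0, so the root lies in [4.5, 7]
p(5.75) = -33.421875 < 0, so the root lies in [4.5, 5.75]
p(5.125) = -4.5645 < 0, so the root lies in [4.5, 5.125]

5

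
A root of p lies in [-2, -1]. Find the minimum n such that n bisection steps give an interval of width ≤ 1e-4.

Width after n steps is 1/2^n. Need 2^n ≥ 1/1e-4 = 10000.
2^13 = 8192 < 10000 ≤ 2^14 = 16384, so n = 14.

14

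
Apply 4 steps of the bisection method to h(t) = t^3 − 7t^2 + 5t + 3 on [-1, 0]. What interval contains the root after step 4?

[-0.4375, -0.375]

h(-0.5) = -1.375 < 0, so the root lies in [-0.5, 0]
h(-0.25) = 1.296875 > 0, so the root lies in [-0.5, -0.25]
h(-0.375) = 0.087891 > 0, so the root lies in [-0.5, -0.375]
h(-0.4375) = -0.6111 < 0, so the root lies in [-0.4375, -0.375]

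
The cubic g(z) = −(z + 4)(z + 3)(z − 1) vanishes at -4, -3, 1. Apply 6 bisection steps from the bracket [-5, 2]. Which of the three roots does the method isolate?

midpoint -1.5: g = 9.375 > 0 → [-1.5, 2]
midpoint 0.25: g = 10.359375 > 0 → [0.25, 2]
midpoint 1.125: g = -2.642578 < 0 → [0.25, 1.125]
midpoint 0.6875: g = 5.4016 > 0 → [0.6875, 1.125]
midpoint 0.90625: g = 1.7967 > 0 → [0.90625, 1.125]
midpoint 1.015625: g = -0.3147 < 0 → [0.90625, 1.015625]

1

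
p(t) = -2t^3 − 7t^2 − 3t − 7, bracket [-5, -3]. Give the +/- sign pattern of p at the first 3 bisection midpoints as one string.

++-

m = -4, p(m) = 21 (+); new bracket [-4, -3]
m = -3.5, p(m) = 3.5 (+); new bracket [-3.5, -3]
m = -3.25, p(m) = -2.53125 (−); new bracket [-3.5, -3.25]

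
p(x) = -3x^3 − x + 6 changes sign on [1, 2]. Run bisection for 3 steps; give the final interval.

[1.125, 1.25]

midpoint 1.5: p = -5.625 < 0 → [1, 1.5]
midpoint 1.25: p = -1.109375 < 0 → [1, 1.25]
midpoint 1.125: p = 0.603516 > 0 → [1.125, 1.25]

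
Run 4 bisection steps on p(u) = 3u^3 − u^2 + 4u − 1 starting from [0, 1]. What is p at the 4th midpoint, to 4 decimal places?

u = 0.5 gives p = 1.125, positive; keep [0, 0.5]
u = 0.25 gives p = -0.015625, negative; keep [0.25, 0.5]
u = 0.375 gives p = 0.517578, positive; keep [0.25, 0.375]
u = 0.3125 gives p = 0.2439, positive; keep [0.25, 0.3125]

0.2439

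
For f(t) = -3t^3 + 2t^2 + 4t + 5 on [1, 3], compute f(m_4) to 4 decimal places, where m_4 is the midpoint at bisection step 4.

f(2) = -3 < 0, so the root lies in [1, 2]
f(1.5) = 5.375 > 0, so the root lies in [1.5, 2]
f(1.75) = 2.046875 > 0, so the root lies in [1.75, 2]
f(1.875) = -0.2441 < 0, so the root lies in [1.75, 1.875]

-0.2441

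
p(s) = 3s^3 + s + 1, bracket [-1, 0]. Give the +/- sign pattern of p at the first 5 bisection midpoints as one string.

+---+

m = -0.5, p(m) = 0.125 (+); new bracket [-1, -0.5]
m = -0.75, p(m) = -1.015625 (−); new bracket [-0.75, -0.5]
m = -0.625, p(m) = -0.357422 (−); new bracket [-0.625, -0.5]
m = -0.5625, p(m) = -0.0964 (−); new bracket [-0.5625, -0.5]
m = -0.53125, p(m) = 0.019 (+); new bracket [-0.5625, -0.53125]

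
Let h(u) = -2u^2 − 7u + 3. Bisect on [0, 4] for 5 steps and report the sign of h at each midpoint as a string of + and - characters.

u = 2 gives h = -19, negative; keep [0, 2]
u = 1 gives h = -6, negative; keep [0, 1]
u = 0.5 gives h = -1, negative; keep [0, 0.5]
u = 0.25 gives h = 1.125, positive; keep [0.25, 0.5]
u = 0.375 gives h = 0.0938, positive; keep [0.375, 0.5]

---++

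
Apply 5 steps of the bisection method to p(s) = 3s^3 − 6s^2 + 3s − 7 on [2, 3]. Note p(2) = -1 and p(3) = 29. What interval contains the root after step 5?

s = 2.5 gives p = 9.875, positive; keep [2, 2.5]
s = 2.25 gives p = 3.546875, positive; keep [2, 2.25]
s = 2.125 gives p = 1.068359, positive; keep [2, 2.125]
s = 2.0625 gives p = -0.0149, negative; keep [2.0625, 2.125]
s = 2.09375 gives p = 0.5142, positive; keep [2.0625, 2.09375]

[2.0625, 2.09375]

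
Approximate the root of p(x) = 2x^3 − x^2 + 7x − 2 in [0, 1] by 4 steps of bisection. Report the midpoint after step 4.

p(0.5) = 1.5 > 0, so the root lies in [0, 0.5]
p(0.25) = -0.28125 < 0, so the root lies in [0.25, 0.5]
p(0.375) = 0.589844 > 0, so the root lies in [0.25, 0.375]
p(0.3125) = 0.1509 > 0, so the root lies in [0.25, 0.3125]

0.3125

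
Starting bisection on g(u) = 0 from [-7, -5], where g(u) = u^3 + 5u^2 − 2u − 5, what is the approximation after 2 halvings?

-5.5

m = -6, g(m) = -29 (−); new bracket [-6, -5]
m = -5.5, g(m) = -9.125 (−); new bracket [-5.5, -5]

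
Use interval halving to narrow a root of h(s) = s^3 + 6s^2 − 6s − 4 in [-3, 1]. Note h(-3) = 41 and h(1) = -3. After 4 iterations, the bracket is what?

s = -1 gives h = 7, positive; keep [-1, 1]
s = 0 gives h = -4, negative; keep [-1, 0]
s = -0.5 gives h = 0.375, positive; keep [-0.5, 0]
s = -0.25 gives h = -2.1406, negative; keep [-0.5, -0.25]

[-0.5, -0.25]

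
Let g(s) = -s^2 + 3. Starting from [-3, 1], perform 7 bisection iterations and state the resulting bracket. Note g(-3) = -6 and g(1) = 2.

[-1.75, -1.71875]

m = -1, g(m) = 2 (+); new bracket [-3, -1]
m = -2, g(m) = -1 (−); new bracket [-2, -1]
m = -1.5, g(m) = 0.75 (+); new bracket [-2, -1.5]
m = -1.75, g(m) = -0.0625 (−); new bracket [-1.75, -1.5]
m = -1.625, g(m) = 0.3594 (+); new bracket [-1.75, -1.625]
m = -1.6875, g(m) = 0.1523 (+); new bracket [-1.75, -1.6875]
m = -1.71875, g(m) = 0.0459 (+); new bracket [-1.75, -1.71875]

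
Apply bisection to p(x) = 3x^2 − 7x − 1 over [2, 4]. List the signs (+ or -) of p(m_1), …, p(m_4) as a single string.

x = 3 gives p = 5, positive; keep [2, 3]
x = 2.5 gives p = 0.25, positive; keep [2, 2.5]
x = 2.25 gives p = -1.5625, negative; keep [2.25, 2.5]
x = 2.375 gives p = -0.7031, negative; keep [2.375, 2.5]

++--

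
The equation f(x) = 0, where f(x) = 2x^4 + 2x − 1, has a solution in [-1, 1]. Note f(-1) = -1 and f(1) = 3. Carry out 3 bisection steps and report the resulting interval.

f(0) = -1 < 0, so the root lies in [0, 1]
f(0.5) = 0.125 > 0, so the root lies in [0, 0.5]
f(0.25) = -0.492188 < 0, so the root lies in [0.25, 0.5]

[0.25, 0.5]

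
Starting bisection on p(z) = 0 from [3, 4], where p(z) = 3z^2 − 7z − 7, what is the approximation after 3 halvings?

3.125

midpoint 3.5: p = 5.25 > 0 → [3, 3.5]
midpoint 3.25: p = 1.9375 > 0 → [3, 3.25]
midpoint 3.125: p = 0.421875 > 0 → [3, 3.125]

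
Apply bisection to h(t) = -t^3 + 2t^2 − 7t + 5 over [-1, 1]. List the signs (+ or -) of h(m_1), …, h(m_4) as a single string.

t = 0 gives h = 5, positive; keep [0, 1]
t = 0.5 gives h = 1.875, positive; keep [0.5, 1]
t = 0.75 gives h = 0.453125, positive; keep [0.75, 1]
t = 0.875 gives h = -0.2637, negative; keep [0.75, 0.875]

+++-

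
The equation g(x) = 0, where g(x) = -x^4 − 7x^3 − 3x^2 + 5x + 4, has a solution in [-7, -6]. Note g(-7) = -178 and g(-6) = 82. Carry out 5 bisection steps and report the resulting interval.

[-6.4375, -6.40625]

m = -6.5, g(m) = -17.9375 (−); new bracket [-6.5, -6]
m = -6.25, g(m) = 38.667969 (+); new bracket [-6.5, -6.25]
m = -6.375, g(m) = 12.130615 (+); new bracket [-6.5, -6.375]
m = -6.4375, g(m) = -2.4485 (−); new bracket [-6.4375, -6.375]
m = -6.40625, g(m) = 4.9531 (+); new bracket [-6.4375, -6.40625]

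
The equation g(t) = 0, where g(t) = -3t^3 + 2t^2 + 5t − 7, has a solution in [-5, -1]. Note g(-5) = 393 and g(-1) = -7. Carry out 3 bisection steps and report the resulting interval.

g(-3) = 77 > 0, so the root lies in [-3, -1]
g(-2) = 15 > 0, so the root lies in [-2, -1]
g(-1.5) = 0.125 > 0, so the root lies in [-1.5, -1]

[-1.5, -1]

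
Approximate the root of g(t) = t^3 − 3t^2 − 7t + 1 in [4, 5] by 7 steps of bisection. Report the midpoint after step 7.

m = 4.5, g(m) = -0.125 (−); new bracket [4.5, 5]
m = 4.75, g(m) = 7.234375 (+); new bracket [4.5, 4.75]
m = 4.625, g(m) = 3.384766 (+); new bracket [4.5, 4.625]
m = 4.5625, g(m) = 1.5881 (+); new bracket [4.5, 4.5625]
m = 4.53125, g(m) = 0.7212 (+); new bracket [4.5, 4.53125]
m = 4.515625, g(m) = 0.2955 (+); new bracket [4.5, 4.515625]
m = 4.5078125, g(m) = 0.0846 (+); new bracket [4.5, 4.5078125]

4.5078125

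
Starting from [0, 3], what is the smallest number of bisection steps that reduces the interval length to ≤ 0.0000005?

23

Width after n steps is 3/2^n. Need 2^n ≥ 3/0.0000005 = 6000000.
2^22 = 4194304 < 6000000 ≤ 2^23 = 8388608, so n = 23.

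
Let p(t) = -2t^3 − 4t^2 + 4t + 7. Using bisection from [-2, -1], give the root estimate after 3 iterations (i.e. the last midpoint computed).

t = -1.5 gives p = -1.25, negative; keep [-1.5, -1]
t = -1.25 gives p = -0.34375, negative; keep [-1.25, -1]
t = -1.125 gives p = 0.285156, positive; keep [-1.25, -1.125]

-1.125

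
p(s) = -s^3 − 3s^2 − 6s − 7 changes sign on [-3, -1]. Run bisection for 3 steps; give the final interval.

[-2, -1.75]

midpoint -2: p = 1 > 0 → [-2, -1]
midpoint -1.5: p = -1.375 < 0 → [-2, -1.5]
midpoint -1.75: p = -0.328125 < 0 → [-2, -1.75]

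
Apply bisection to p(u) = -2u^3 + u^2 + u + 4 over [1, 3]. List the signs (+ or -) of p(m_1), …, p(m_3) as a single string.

-+-

p(2) = -6 < 0, so the root lies in [1, 2]
p(1.5) = 1 > 0, so the root lies in [1.5, 2]
p(1.75) = -1.90625 < 0, so the root lies in [1.5, 1.75]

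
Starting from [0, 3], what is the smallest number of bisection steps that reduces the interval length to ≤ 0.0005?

Width after n steps is 3/2^n. Need 2^n ≥ 3/0.0005 = 6000.
2^12 = 4096 < 6000 ≤ 2^13 = 8192, so n = 13.

13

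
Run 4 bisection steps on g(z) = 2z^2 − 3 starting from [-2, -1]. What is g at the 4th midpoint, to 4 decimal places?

-0.1797

z = -1.5 gives g = 1.5, positive; keep [-1.5, -1]
z = -1.25 gives g = 0.125, positive; keep [-1.25, -1]
z = -1.125 gives g = -0.46875, negative; keep [-1.25, -1.125]
z = -1.1875 gives g = -0.1797, negative; keep [-1.25, -1.1875]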